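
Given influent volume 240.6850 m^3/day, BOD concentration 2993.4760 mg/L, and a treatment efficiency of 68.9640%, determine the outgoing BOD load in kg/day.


Load_in = volume * conc / 1000 = 240.6850 * 2993.4760 / 1000 = 720.4848 kg/day
Removed = Load_in * eff / 100 = 720.4848 * 68.9640 / 100 = 496.8751 kg/day
Load_out = Load_in - Removed = 720.4848 - 496.8751 = 223.6097 kg/day


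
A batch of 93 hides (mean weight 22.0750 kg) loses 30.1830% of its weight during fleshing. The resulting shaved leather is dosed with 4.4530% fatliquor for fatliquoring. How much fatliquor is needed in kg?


Total_raw = N * avg_wt = 93 * 22.0750 = 2052.9750 kg
Substrate = Total_raw * (1 - loss/100) = 2052.9750 * (1 - 30.1830/100) = 1433.3256 kg
Fat = Substrate * pct / 100 = 1433.3256 * 4.4530 / 100 = 63.8260 kg


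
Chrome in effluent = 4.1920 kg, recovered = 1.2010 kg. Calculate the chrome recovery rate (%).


Formula: Recovery = recovered / input * 100
Substituting: Recovery = 1.2010 / 4.1920 * 100
Result: 28.6498 %


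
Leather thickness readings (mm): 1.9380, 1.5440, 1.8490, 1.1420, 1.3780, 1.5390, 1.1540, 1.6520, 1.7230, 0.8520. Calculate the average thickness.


Formula: Average = sum / n
Substituting: Average = 14.7710 / 10
Result: 1.4771 mm


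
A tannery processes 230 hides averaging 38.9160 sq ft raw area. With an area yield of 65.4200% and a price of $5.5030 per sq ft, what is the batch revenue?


Raw_total = N * avg_area = 230 * 38.9160 = 8950.6800 sq ft
Finished = Raw_total * yield / 100 = 8950.6800 * 65.4200 / 100 = 5855.5349 sq ft
Value = Finished * price = 5855.5349 * 5.5030 = 32223.0083 $


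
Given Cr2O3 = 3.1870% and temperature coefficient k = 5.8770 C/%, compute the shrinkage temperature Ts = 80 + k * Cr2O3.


Formula: Ts = 80 + k * Cr2O3
Substituting: Ts = 80 + 5.8770 * 3.1870
Result: 98.7300 C


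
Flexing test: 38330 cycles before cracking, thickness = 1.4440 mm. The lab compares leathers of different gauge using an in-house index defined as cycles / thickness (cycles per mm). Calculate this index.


Formula: Index = cycles / thickness
Substituting: Index = 38330 / 1.4440
Result: 26544.3213 cycles/mm


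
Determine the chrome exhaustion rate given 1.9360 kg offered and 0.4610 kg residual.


Formula: Uptake = (offered - residual) / offered * 100
Substituting: Uptake = (1.9360 - 0.4610) / 1.9360 * 100
Result: 76.1880 %


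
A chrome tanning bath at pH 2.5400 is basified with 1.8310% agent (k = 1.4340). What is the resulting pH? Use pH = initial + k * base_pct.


Formula: pH_final = pH_initial + k * base_pct
Substituting: pH_final = 2.5400 + 1.4340 * 1.8310
Result: 5.1657


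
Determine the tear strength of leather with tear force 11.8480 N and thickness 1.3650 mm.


Formula: Tear strength = force / thickness
Substituting: Tear strength = 11.8480 / 1.3650
Result: 8.6799 N/mm


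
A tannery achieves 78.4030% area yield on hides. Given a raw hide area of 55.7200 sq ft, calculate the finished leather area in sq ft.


Formula: finished = raw * yield / 100
Substituting: finished = 55.7200 * 78.4030 / 100
Result: 43.6862 sq ft


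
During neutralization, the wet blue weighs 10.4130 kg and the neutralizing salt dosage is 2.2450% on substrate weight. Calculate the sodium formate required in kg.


Formula: Neutralizer = substrate * pct / 100
Substituting: Neutralizer = 10.4130 * 2.2450 / 100
Result: 0.2338 kg


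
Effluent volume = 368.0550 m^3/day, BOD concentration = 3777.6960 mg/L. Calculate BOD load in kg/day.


Formula: BOD_load = volume * conc / 1000
Substituting: BOD_load = 368.0550 * 3777.6960 / 1000
Result: 1390.3999 kg/day


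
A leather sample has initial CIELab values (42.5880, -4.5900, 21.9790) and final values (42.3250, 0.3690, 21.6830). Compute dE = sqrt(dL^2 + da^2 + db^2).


dL = -0.2630, da = 4.9590, db = -0.2960
dE = sqrt((-0.2630)^2 + 4.9590^2 + (-0.2960)^2) = 4.9748


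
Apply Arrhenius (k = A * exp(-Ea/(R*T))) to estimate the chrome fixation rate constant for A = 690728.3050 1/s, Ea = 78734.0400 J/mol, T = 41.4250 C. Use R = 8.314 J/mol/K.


T_K = T_C + 273.15 = 41.4250 + 273.15 = 314.5750 K
exponent = -Ea / (R * T_K) = -78734.0400 / (8.314 * 314.5750) = -30.1043
k = A * exp(exponent) = 690728.3050 * exp(-30.1043) = 5.8235e-08 1/s


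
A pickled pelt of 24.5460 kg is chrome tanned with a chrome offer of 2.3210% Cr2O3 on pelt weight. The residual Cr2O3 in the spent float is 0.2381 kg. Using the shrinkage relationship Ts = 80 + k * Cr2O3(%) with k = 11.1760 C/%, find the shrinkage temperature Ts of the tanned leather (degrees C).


Offered = pelt * offer_pct / 100 = 24.5460 * 2.3210 / 100 = 0.5697 kg
Uptake = offered - residual = 0.5697 - 0.2381 = 0.3316 kg
Cr2O3% on pelt = uptake / pelt * 100 = 0.3316 / 24.5460 * 100 = 1.3510 %
Ts = 80 + k * Cr2O3% = 80 + 11.1760 * 1.3510 = 95.0986 C


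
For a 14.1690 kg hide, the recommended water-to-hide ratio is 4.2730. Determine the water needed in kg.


Formula: Water = hide_weight * ratio
Substituting: Water = 14.1690 * 4.2730
Result: 60.5441 kg


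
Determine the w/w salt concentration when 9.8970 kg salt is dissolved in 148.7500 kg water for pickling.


Formula: Conc = salt / (water + salt) * 100
Substituting: Conc = 9.8970 / (148.7500 + 9.8970) * 100
Result: 6.2384 %


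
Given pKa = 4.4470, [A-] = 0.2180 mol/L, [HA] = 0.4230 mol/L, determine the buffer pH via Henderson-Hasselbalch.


ratio = [A-] / [HA] = 0.2180 / 0.4230 = 0.5154
log10(ratio) = -0.2879
pH = pKa + log10(ratio) = 4.4470 - 0.2879 = 4.1591


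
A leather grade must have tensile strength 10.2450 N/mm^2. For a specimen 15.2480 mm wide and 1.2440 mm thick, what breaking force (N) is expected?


Formula: F = TS * w * t
Substituting: F = 10.2450 * 15.2480 * 1.2440
Result: 194.3324 N


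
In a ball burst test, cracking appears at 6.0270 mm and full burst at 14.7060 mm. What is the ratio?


Formula: Ratio = crack / burst
Substituting: Ratio = 6.0270 / 14.7060
Result: 0.4098


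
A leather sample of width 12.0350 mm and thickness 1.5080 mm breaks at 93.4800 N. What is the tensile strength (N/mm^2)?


Formula: TS = force / (width * thickness)
Substituting: TS = 93.4800 / (12.0350 * 1.5080)
Result: 5.1508 N/mm^2


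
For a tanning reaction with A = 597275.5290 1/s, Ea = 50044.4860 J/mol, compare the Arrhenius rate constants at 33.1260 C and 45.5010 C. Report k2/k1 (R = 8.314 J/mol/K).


T1 = 33.1260 + 273.15 = 306.2760 K; T2 = 45.5010 + 273.15 = 318.6510 K
k1 = A * exp(-Ea/(R*T1)) = 597275.5290 * exp(-50044.4860/(8.314*306.2760)) = 0.0017414 1/s
k2 = A * exp(-Ea/(R*T2)) = 597275.5290 * exp(-50044.4860/(8.314*318.6510)) = 0.0037357 1/s
k2/k1 = 0.0037357 / 0.0017414 = 2.1452


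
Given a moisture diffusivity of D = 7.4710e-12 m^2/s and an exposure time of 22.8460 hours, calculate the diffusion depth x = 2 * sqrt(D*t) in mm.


t = 22.8460 hr * 3600 = 82245.6000 s
D * t = 7.4710e-12 * 82245.6000 = 6.1446e-07
x = 2 * sqrt(D*t) = 2 * sqrt(6.1446e-07) = 0.00156775 m = 1.5677 mm


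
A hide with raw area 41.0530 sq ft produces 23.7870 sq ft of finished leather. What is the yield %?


Formula: Yield = finished / raw * 100
Substituting: Yield = 23.7870 / 41.0530 * 100
Result: 57.9422 %


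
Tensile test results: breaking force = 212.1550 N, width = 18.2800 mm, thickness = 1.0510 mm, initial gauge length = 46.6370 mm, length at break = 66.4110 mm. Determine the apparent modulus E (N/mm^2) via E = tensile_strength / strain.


TS = F / (w * t) = 212.1550 / (18.2800 * 1.0510) = 11.0427 N/mm^2
strain = (Lf - L0) / L0 = (66.4110 - 46.6370) / 46.6370 = 0.4240
E = TS / strain = 11.0427 / 0.4240 = 26.0442 N/mm^2


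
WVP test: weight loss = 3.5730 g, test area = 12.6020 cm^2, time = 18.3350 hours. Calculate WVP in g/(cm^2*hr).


Formula: WVP = loss / (area * time)
Substituting: WVP = 3.5730 / (12.6020 * 18.3350)
Result: 0.0154637 g/(cm^2*hr)


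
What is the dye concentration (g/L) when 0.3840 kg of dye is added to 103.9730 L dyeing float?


Formula: Conc = dye_mass(kg) / volume(L) * 1000
Substituting: Conc = 0.3840 / 103.9730 * 1000
Result: 3.6933 g/L


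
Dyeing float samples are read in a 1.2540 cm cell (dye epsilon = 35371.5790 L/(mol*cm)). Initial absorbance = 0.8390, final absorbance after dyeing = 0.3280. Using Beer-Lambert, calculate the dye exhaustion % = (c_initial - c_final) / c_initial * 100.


c_initial = A_i / (epsilon * l) = 0.8390 / (35371.5790 * 1.2540) = 1.8915e-05 mol/L
c_final = A_f / (epsilon * l) = 0.3280 / (35371.5790 * 1.2540) = 7.3947e-06 mol/L
Exhaustion = (c_initial - c_final) / c_initial * 100 = (1.8915e-05 - 7.3947e-06) / 1.8915e-05 * 100 = 60.9058 %


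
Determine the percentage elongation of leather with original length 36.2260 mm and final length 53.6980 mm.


Formula: Elongation = (Lf - L0) / L0 * 100
Substituting: Elongation = (53.6980 - 36.2260) / 36.2260 * 100
Result: 48.2306 %


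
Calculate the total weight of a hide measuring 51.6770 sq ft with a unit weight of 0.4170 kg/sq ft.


Formula: Weight = area * weight_per_sqft
Substituting: Weight = 51.6770 * 0.4170
Result: 21.5493 kg


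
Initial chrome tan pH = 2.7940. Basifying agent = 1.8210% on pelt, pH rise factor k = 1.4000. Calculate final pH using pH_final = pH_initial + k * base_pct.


Formula: pH_final = pH_initial + k * base_pct
Substituting: pH_final = 2.7940 + 1.4000 * 1.8210
Result: 5.3434


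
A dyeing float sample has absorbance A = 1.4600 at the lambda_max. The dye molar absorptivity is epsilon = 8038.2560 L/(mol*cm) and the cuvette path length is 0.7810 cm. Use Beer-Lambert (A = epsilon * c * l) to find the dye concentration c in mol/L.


Formula: c = A / (epsilon * l)
Substituting: c = 1.4600 / (8038.2560 * 0.7810)
Result: 2.3256e-04 mol/L


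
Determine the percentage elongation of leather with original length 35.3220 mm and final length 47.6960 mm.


Formula: Elongation = (Lf - L0) / L0 * 100
Substituting: Elongation = (47.6960 - 35.3220) / 35.3220 * 100
Result: 35.0320 %


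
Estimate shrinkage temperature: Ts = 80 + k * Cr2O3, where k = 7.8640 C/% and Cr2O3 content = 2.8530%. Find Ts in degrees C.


Formula: Ts = 80 + k * Cr2O3
Substituting: Ts = 80 + 7.8640 * 2.8530
Result: 102.4360 C


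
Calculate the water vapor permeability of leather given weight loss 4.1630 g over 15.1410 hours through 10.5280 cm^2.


Formula: WVP = loss / (area * time)
Substituting: WVP = 4.1630 / (10.5280 * 15.1410)
Result: 0.026116 g/(cm^2*hr)


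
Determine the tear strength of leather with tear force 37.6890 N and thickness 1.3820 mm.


Formula: Tear strength = force / thickness
Substituting: Tear strength = 37.6890 / 1.3820
Result: 27.2713 N/mm


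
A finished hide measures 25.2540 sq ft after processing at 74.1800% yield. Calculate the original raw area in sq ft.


Formula: raw = finished * 100 / yield
Substituting: raw = 25.2540 * 100 / 74.1800
Result: 34.0442 sq ft


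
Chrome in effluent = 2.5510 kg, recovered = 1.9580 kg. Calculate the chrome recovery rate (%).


Formula: Recovery = recovered / input * 100
Substituting: Recovery = 1.9580 / 2.5510 * 100
Result: 76.7542 %


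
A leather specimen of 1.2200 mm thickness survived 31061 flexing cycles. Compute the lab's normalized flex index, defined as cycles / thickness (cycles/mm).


Formula: Index = cycles / thickness
Substituting: Index = 31061 / 1.2200
Result: 25459.8361 cycles/mm


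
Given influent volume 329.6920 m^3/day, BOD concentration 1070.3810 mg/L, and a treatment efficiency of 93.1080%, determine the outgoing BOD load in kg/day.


Load_in = volume * conc / 1000 = 329.6920 * 1070.3810 / 1000 = 352.8961 kg/day
Removed = Load_in * eff / 100 = 352.8961 * 93.1080 / 100 = 328.5745 kg/day
Load_out = Load_in - Removed = 352.8961 - 328.5745 = 24.3216 kg/day


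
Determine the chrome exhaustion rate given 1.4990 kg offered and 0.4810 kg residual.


Formula: Uptake = (offered - residual) / offered * 100
Substituting: Uptake = (1.4990 - 0.4810) / 1.4990 * 100
Result: 67.9119 %


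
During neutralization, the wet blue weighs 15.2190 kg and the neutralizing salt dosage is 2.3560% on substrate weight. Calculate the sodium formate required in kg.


Formula: Neutralizer = substrate * pct / 100
Substituting: Neutralizer = 15.2190 * 2.3560 / 100
Result: 0.3586 kg


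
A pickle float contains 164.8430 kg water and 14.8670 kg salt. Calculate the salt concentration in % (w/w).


Formula: Conc = salt / (water + salt) * 100
Substituting: Conc = 14.8670 / (164.8430 + 14.8670) * 100
Result: 8.2728 %


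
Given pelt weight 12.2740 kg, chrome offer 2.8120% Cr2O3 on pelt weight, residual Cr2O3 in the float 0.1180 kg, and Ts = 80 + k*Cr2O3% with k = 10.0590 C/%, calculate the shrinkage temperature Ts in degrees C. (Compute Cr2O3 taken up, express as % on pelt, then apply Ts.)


Offered = pelt * offer_pct / 100 = 12.2740 * 2.8120 / 100 = 0.3451 kg
Uptake = offered - residual = 0.3451 - 0.1180 = 0.2271 kg
Cr2O3% on pelt = uptake / pelt * 100 = 0.2271 / 12.2740 * 100 = 1.8506 %
Ts = 80 + k * Cr2O3% = 80 + 10.0590 * 1.8506 = 98.6154 C


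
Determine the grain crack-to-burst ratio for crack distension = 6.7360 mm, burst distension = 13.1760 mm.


Formula: Ratio = crack / burst
Substituting: Ratio = 6.7360 / 13.1760
Result: 0.5112


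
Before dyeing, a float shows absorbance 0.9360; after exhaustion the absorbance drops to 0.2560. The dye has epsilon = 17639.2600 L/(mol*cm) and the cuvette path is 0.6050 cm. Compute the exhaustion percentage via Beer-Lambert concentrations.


c_initial = A_i / (epsilon * l) = 0.9360 / (17639.2600 * 0.6050) = 8.7708e-05 mol/L
c_final = A_f / (epsilon * l) = 0.2560 / (17639.2600 * 0.6050) = 2.3989e-05 mol/L
Exhaustion = (c_initial - c_final) / c_initial * 100 = (8.7708e-05 - 2.3989e-05) / 8.7708e-05 * 100 = 72.6496 %


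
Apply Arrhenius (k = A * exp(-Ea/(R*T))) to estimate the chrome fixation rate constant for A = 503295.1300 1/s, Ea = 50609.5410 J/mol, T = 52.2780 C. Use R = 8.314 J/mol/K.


T_K = T_C + 273.15 = 52.2780 + 273.15 = 325.4280 K
exponent = -Ea / (R * T_K) = -50609.5410 / (8.314 * 325.4280) = -18.7054
k = A * exp(exponent) = 503295.1300 * exp(-18.7054) = 0.00378584 1/s


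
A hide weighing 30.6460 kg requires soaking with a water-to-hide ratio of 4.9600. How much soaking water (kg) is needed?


Formula: Water = hide_weight * ratio
Substituting: Water = 30.6460 * 4.9600
Result: 152.0042 kg


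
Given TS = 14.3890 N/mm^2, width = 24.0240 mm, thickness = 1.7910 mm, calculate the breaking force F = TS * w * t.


Formula: F = TS * w * t
Substituting: F = 14.3890 * 24.0240 * 1.7910
Result: 619.1153 N


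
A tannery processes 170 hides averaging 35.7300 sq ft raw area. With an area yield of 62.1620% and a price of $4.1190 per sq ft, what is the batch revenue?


Raw_total = N * avg_area = 170 * 35.7300 = 6074.1000 sq ft
Finished = Raw_total * yield / 100 = 6074.1000 * 62.1620 / 100 = 3775.7820 sq ft
Value = Finished * price = 3775.7820 * 4.1190 = 15552.4462 $


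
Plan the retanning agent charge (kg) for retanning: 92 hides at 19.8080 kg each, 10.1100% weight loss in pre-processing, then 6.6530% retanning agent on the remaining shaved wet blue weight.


Total_raw = N * avg_wt = 92 * 19.8080 = 1822.3360 kg
Substrate = Total_raw * (1 - loss/100) = 1822.3360 * (1 - 10.1100/100) = 1638.0978 kg
Retan = Substrate * pct / 100 = 1638.0978 * 6.6530 / 100 = 108.9826 kg


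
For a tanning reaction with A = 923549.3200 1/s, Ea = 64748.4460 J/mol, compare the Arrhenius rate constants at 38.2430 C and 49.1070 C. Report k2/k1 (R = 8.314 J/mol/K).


T1 = 38.2430 + 273.15 = 311.3930 K; T2 = 49.1070 + 273.15 = 322.2570 K
k1 = A * exp(-Ea/(R*T1)) = 923549.3200 * exp(-64748.4460/(8.314*311.3930)) = 1.2701e-05 1/s
k2 = A * exp(-Ea/(R*T2)) = 923549.3200 * exp(-64748.4460/(8.314*322.2570)) = 2.9512e-05 1/s
k2/k1 = 2.9512e-05 / 1.2701e-05 = 2.3236


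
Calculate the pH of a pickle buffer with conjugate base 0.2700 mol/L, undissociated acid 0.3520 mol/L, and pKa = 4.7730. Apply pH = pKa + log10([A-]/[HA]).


ratio = [A-] / [HA] = 0.2700 / 0.3520 = 0.7670
log10(ratio) = -0.1152
pH = pKa + log10(ratio) = 4.7730 - 0.1152 = 4.6578


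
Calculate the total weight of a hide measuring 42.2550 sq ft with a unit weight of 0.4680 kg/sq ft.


Formula: Weight = area * weight_per_sqft
Substituting: Weight = 42.2550 * 0.4680
Result: 19.7753 kg


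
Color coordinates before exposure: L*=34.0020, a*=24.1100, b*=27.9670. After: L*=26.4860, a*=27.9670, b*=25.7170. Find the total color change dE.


dL = -7.5160, da = 3.8570, db = -2.2500
dE = sqrt((-7.5160)^2 + 3.8570^2 + (-2.2500)^2) = 8.7424


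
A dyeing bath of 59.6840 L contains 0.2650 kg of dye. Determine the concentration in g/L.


Formula: Conc = dye_mass(kg) / volume(L) * 1000
Substituting: Conc = 0.2650 / 59.6840 * 1000
Result: 4.4401 g/L


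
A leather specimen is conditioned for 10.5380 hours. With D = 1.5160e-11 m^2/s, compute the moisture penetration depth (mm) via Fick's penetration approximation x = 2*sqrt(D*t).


t = 10.5380 hr * 3600 = 37936.8000 s
D * t = 1.5160e-11 * 37936.8000 = 5.7512e-07
x = 2 * sqrt(D*t) = 2 * sqrt(5.7512e-07) = 0.00151674 m = 1.5167 mm


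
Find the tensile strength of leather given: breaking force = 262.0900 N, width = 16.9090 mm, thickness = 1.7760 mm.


Formula: TS = force / (width * thickness)
Substituting: TS = 262.0900 / (16.9090 * 1.7760)
Result: 8.7275 N/mm^2


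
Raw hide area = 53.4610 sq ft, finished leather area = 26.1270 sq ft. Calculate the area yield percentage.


Formula: Yield = finished / raw * 100
Substituting: Yield = 26.1270 / 53.4610 * 100
Result: 48.8711 %


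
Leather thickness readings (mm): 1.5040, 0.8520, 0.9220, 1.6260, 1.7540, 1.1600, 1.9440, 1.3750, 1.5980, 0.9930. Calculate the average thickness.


Formula: Average = sum / n
Substituting: Average = 13.7280 / 10
Result: 1.3728 mm


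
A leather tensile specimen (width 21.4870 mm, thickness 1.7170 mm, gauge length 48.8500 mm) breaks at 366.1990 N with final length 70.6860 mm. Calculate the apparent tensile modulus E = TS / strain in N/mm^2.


TS = F / (w * t) = 366.1990 / (21.4870 * 1.7170) = 9.9259 N/mm^2
strain = (Lf - L0) / L0 = (70.6860 - 48.8500) / 48.8500 = 0.4470
E = TS / strain = 9.9259 / 0.4470 = 22.2056 N/mm^2


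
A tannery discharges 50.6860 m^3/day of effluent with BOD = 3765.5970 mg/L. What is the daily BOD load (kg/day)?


Formula: BOD_load = volume * conc / 1000
Substituting: BOD_load = 50.6860 * 3765.5970 / 1000
Result: 190.8630 kg/day


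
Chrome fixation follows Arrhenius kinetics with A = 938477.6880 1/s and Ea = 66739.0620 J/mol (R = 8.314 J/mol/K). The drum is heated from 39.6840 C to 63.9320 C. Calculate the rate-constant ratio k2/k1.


T1 = 39.6840 + 273.15 = 312.8340 K; T2 = 63.9320 + 273.15 = 337.0820 K
k1 = A * exp(-Ea/(R*T1)) = 938477.6880 * exp(-66739.0620/(8.314*312.8340)) = 6.7366e-06 1/s
k2 = A * exp(-Ea/(R*T2)) = 938477.6880 * exp(-66739.0620/(8.314*337.0820)) = 4.2666e-05 1/s
k2/k1 = 4.2666e-05 / 6.7366e-06 = 6.3335


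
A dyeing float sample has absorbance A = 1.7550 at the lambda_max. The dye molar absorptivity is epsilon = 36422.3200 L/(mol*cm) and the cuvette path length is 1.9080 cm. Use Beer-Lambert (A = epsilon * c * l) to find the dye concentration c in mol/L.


Formula: c = A / (epsilon * l)
Substituting: c = 1.7550 / (36422.3200 * 1.9080)
Result: 2.5254e-05 mol/L


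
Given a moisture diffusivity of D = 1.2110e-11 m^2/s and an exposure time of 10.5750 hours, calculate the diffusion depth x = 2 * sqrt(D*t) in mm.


t = 10.5750 hr * 3600 = 38070.0000 s
D * t = 1.2110e-11 * 38070.0000 = 4.6103e-07
x = 2 * sqrt(D*t) = 2 * sqrt(4.6103e-07) = 0.00135798 m = 1.3580 mm


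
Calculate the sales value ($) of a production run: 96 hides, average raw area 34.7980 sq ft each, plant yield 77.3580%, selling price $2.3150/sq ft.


Raw_total = N * avg_area = 96 * 34.7980 = 3340.6080 sq ft
Finished = Raw_total * yield / 100 = 3340.6080 * 77.3580 / 100 = 2584.2275 sq ft
Value = Finished * price = 2584.2275 * 2.3150 = 5982.4867 $


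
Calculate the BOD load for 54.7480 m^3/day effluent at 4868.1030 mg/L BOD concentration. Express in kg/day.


Formula: BOD_load = volume * conc / 1000
Substituting: BOD_load = 54.7480 * 4868.1030 / 1000
Result: 266.5189 kg/day


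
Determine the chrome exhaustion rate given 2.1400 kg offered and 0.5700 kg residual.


Formula: Uptake = (offered - residual) / offered * 100
Substituting: Uptake = (2.1400 - 0.5700) / 2.1400 * 100
Result: 73.3645 %


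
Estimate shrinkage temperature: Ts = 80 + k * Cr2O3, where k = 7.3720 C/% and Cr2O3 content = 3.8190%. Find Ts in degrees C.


Formula: Ts = 80 + k * Cr2O3
Substituting: Ts = 80 + 7.3720 * 3.8190
Result: 108.1537 C


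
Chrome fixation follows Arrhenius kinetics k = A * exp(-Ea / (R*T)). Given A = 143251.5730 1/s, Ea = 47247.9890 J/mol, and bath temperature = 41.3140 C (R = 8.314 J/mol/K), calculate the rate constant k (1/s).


T_K = T_C + 273.15 = 41.3140 + 273.15 = 314.4640 K
exponent = -Ea / (R * T_K) = -47247.9890 / (8.314 * 314.4640) = -18.0718
k = A * exp(exponent) = 143251.5730 * exp(-18.0718) = 0.00203048 1/s


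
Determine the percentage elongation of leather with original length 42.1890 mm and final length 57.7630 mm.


Formula: Elongation = (Lf - L0) / L0 * 100
Substituting: Elongation = (57.7630 - 42.1890) / 42.1890 * 100
Result: 36.9148 %


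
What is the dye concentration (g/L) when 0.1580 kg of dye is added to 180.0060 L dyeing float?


Formula: Conc = dye_mass(kg) / volume(L) * 1000
Substituting: Conc = 0.1580 / 180.0060 * 1000
Result: 0.8777 g/L


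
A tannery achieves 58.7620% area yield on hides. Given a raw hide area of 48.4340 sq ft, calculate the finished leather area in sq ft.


Formula: finished = raw * yield / 100
Substituting: finished = 48.4340 * 58.7620 / 100
Result: 28.4608 sq ft


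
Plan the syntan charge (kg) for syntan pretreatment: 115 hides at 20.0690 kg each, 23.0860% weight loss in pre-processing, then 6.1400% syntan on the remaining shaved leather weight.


Total_raw = N * avg_wt = 115 * 20.0690 = 2307.9350 kg
Substrate = Total_raw * (1 - loss/100) = 2307.9350 * (1 - 23.0860/100) = 1775.1251 kg
Syntan = Substrate * pct / 100 = 1775.1251 * 6.1400 / 100 = 108.9927 kg


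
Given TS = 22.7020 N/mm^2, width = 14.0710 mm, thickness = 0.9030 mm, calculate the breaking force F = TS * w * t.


Formula: F = TS * w * t
Substituting: F = 22.7020 * 14.0710 * 0.9030
Result: 288.4542 N


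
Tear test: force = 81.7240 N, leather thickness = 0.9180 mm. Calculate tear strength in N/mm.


Formula: Tear strength = force / thickness
Substituting: Tear strength = 81.7240 / 0.9180
Result: 89.0240 N/mm


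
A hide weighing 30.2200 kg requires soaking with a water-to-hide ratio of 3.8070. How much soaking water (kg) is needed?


Formula: Water = hide_weight * ratio
Substituting: Water = 30.2200 * 3.8070
Result: 115.0475 kg


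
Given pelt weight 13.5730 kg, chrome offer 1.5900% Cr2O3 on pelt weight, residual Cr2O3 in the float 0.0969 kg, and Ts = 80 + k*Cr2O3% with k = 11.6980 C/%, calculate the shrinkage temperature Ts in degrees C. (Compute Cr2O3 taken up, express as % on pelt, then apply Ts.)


Offered = pelt * offer_pct / 100 = 13.5730 * 1.5900 / 100 = 0.2158 kg
Uptake = offered - residual = 0.2158 - 0.0969 = 0.1189 kg
Cr2O3% on pelt = uptake / pelt * 100 = 0.1189 / 13.5730 * 100 = 0.8761 %
Ts = 80 + k * Cr2O3% = 80 + 11.6980 * 0.8761 = 90.2484 C


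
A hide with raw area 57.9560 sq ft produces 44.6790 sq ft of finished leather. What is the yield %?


Formula: Yield = finished / raw * 100
Substituting: Yield = 44.6790 / 57.9560 * 100
Result: 77.0912 %


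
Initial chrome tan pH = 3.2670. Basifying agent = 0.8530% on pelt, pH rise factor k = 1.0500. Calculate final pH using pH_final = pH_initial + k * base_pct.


Formula: pH_final = pH_initial + k * base_pct
Substituting: pH_final = 3.2670 + 1.0500 * 0.8530
Result: 4.1627


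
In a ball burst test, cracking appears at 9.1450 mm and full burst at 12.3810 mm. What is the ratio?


Formula: Ratio = crack / burst
Substituting: Ratio = 9.1450 / 12.3810
Result: 0.7386


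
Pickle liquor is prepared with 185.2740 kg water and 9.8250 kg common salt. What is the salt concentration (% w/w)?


Formula: Conc = salt / (water + salt) * 100
Substituting: Conc = 9.8250 / (185.2740 + 9.8250) * 100
Result: 5.0359 %


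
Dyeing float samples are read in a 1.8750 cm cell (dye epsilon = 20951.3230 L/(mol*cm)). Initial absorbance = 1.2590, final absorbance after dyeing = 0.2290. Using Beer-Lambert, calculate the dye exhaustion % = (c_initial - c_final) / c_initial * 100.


c_initial = A_i / (epsilon * l) = 1.2590 / (20951.3230 * 1.8750) = 3.2049e-05 mol/L
c_final = A_f / (epsilon * l) = 0.2290 / (20951.3230 * 1.8750) = 5.8294e-06 mol/L
Exhaustion = (c_initial - c_final) / c_initial * 100 = (3.2049e-05 - 5.8294e-06) / 3.2049e-05 * 100 = 81.8110 %


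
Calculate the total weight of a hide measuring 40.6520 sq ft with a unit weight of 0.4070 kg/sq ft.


Formula: Weight = area * weight_per_sqft
Substituting: Weight = 40.6520 * 0.4070
Result: 16.5454 kg


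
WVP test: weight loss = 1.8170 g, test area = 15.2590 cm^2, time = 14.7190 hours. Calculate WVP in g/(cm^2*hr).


Formula: WVP = loss / (area * time)
Substituting: WVP = 1.8170 / (15.2590 * 14.7190)
Result: 0.00809004 g/(cm^2*hr)


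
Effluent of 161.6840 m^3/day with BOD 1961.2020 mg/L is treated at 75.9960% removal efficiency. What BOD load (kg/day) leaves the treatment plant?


Load_in = volume * conc / 1000 = 161.6840 * 1961.2020 / 1000 = 317.0950 kg/day
Removed = Load_in * eff / 100 = 317.0950 * 75.9960 / 100 = 240.9795 kg/day
Load_out = Load_in - Removed = 317.0950 - 240.9795 = 76.1155 kg/day


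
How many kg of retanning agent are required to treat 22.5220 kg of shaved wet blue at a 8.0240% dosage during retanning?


Formula: Retan = substrate * pct / 100
Substituting: Retan = 22.5220 * 8.0240 / 100
Result: 1.8072 kg


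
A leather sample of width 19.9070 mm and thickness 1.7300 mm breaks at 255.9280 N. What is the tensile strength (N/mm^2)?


Formula: TS = force / (width * thickness)
Substituting: TS = 255.9280 / (19.9070 * 1.7300)
Result: 7.4313 N/mm^2


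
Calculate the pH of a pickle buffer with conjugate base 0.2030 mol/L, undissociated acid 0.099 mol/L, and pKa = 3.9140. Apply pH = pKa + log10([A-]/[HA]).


ratio = [A-] / [HA] = 0.2030 / 0.099 = 2.0505
log10(ratio) = 0.3119
pH = pKa + log10(ratio) = 3.9140 + 0.3119 = 4.2259


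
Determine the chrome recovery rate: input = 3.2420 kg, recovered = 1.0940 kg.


Formula: Recovery = recovered / input * 100
Substituting: Recovery = 1.0940 / 3.2420 * 100
Result: 33.7446 %


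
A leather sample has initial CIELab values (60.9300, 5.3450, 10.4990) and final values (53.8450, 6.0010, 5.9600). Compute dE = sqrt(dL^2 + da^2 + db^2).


dL = -7.0850, da = 0.6560, db = -4.5390
dE = sqrt((-7.0850)^2 + 0.6560^2 + (-4.5390)^2) = 8.4398


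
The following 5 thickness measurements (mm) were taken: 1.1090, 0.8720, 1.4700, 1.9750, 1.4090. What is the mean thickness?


Formula: Average = sum / n
Substituting: Average = 6.8350 / 5
Result: 1.3670 mm


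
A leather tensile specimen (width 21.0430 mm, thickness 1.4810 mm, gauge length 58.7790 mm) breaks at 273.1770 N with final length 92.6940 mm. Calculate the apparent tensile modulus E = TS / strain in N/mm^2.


TS = F / (w * t) = 273.1770 / (21.0430 * 1.4810) = 8.7656 N/mm^2
strain = (Lf - L0) / L0 = (92.6940 - 58.7790) / 58.7790 = 0.5770
E = TS / strain = 8.7656 / 0.5770 = 15.1919 N/mm^2


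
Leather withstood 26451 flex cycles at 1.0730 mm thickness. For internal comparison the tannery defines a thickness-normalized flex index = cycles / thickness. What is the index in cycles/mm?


Formula: Index = cycles / thickness
Substituting: Index = 26451 / 1.0730
Result: 24651.4445 cycles/mm


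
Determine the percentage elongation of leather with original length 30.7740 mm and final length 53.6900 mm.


Formula: Elongation = (Lf - L0) / L0 * 100
Substituting: Elongation = (53.6900 - 30.7740) / 30.7740 * 100
Result: 74.4655 %


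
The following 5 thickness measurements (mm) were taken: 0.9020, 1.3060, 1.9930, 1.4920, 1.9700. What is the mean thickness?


Formula: Average = sum / n
Substituting: Average = 7.6630 / 5
Result: 1.5326 mm


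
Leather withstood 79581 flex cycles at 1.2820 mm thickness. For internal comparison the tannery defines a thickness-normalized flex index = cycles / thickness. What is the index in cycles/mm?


Formula: Index = cycles / thickness
Substituting: Index = 79581 / 1.2820
Result: 62075.6630 cycles/mm


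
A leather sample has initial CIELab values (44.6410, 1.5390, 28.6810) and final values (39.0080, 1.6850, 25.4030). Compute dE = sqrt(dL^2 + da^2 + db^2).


dL = -5.6330, da = 0.1460, db = -3.2780
dE = sqrt((-5.6330)^2 + 0.1460^2 + (-3.2780)^2) = 6.5190


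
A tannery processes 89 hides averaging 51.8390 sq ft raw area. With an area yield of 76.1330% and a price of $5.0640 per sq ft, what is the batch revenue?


Raw_total = N * avg_area = 89 * 51.8390 = 4613.6710 sq ft
Finished = Raw_total * yield / 100 = 4613.6710 * 76.1330 / 100 = 3512.5261 sq ft
Value = Finished * price = 3512.5261 * 5.0640 = 17787.4324 $


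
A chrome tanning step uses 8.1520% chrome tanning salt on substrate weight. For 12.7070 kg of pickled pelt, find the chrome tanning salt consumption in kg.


Formula: Chrome = substrate * pct / 100
Substituting: Chrome = 12.7070 * 8.1520 / 100
Result: 1.0359 kg


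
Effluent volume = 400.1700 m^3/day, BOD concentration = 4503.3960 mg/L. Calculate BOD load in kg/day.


Formula: BOD_load = volume * conc / 1000
Substituting: BOD_load = 400.1700 * 4503.3960 / 1000
Result: 1802.1240 kg/day


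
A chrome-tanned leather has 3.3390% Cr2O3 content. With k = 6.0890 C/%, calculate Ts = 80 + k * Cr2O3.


Formula: Ts = 80 + k * Cr2O3
Substituting: Ts = 80 + 6.0890 * 3.3390
Result: 100.3312 C


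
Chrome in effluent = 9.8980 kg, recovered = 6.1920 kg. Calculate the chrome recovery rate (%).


Formula: Recovery = recovered / input * 100
Substituting: Recovery = 6.1920 / 9.8980 * 100
Result: 62.5581 %


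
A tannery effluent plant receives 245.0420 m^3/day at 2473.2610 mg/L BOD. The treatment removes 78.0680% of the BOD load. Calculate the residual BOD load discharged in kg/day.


Load_in = volume * conc / 1000 = 245.0420 * 2473.2610 / 1000 = 606.0528 kg/day
Removed = Load_in * eff / 100 = 606.0528 * 78.0680 / 100 = 473.1333 kg/day
Load_out = Load_in - Removed = 606.0528 - 473.1333 = 132.9195 kg/day


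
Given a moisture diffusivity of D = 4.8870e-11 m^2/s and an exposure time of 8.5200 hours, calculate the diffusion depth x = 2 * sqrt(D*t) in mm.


t = 8.5200 hr * 3600 = 30672.0000 s
D * t = 4.8870e-11 * 30672.0000 = 1.4989e-06
x = 2 * sqrt(D*t) = 2 * sqrt(1.4989e-06) = 0.00244862 m = 2.4486 mm


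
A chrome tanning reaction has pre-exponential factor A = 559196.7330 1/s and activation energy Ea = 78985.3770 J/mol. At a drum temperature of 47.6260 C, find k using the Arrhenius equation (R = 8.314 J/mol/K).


T_K = T_C + 273.15 = 47.6260 + 273.15 = 320.7760 K
exponent = -Ea / (R * T_K) = -78985.3770 / (8.314 * 320.7760) = -29.6166
k = A * exp(exponent) = 559196.7330 * exp(-29.6166) = 7.6780e-08 1/s


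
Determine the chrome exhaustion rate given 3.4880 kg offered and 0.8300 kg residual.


Formula: Uptake = (offered - residual) / offered * 100
Substituting: Uptake = (3.4880 - 0.8300) / 3.4880 * 100
Result: 76.2041 %


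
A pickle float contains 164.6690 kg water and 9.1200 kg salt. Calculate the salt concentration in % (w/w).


Formula: Conc = salt / (water + salt) * 100
Substituting: Conc = 9.1200 / (164.6690 + 9.1200) * 100
Result: 5.2477 %


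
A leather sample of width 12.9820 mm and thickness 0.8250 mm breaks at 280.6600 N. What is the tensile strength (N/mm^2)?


Formula: TS = force / (width * thickness)
Substituting: TS = 280.6600 / (12.9820 * 0.8250)
Result: 26.2050 N/mm^2


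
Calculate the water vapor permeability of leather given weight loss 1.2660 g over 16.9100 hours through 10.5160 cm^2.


Formula: WVP = loss / (area * time)
Substituting: WVP = 1.2660 / (10.5160 * 16.9100)
Result: 0.00711934 g/(cm^2*hr)


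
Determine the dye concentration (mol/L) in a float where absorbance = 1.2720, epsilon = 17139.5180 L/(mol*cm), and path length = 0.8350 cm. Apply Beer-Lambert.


Formula: c = A / (epsilon * l)
Substituting: c = 1.2720 / (17139.5180 * 0.8350)
Result: 8.8880e-05 mol/L


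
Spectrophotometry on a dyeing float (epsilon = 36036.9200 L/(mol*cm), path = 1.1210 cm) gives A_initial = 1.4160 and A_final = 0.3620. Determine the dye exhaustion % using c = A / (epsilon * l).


c_initial = A_i / (epsilon * l) = 1.4160 / (36036.9200 * 1.1210) = 3.5052e-05 mol/L
c_final = A_f / (epsilon * l) = 0.3620 / (36036.9200 * 1.1210) = 8.9610e-06 mol/L
Exhaustion = (c_initial - c_final) / c_initial * 100 = (3.5052e-05 - 8.9610e-06) / 3.5052e-05 * 100 = 74.4350 %


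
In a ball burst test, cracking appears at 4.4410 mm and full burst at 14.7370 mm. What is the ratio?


Formula: Ratio = crack / burst
Substituting: Ratio = 4.4410 / 14.7370
Result: 0.3014


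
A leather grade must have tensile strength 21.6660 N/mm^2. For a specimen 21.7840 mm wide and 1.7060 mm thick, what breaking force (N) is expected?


Formula: F = TS * w * t
Substituting: F = 21.6660 * 21.7840 * 1.7060
Result: 805.1845 N


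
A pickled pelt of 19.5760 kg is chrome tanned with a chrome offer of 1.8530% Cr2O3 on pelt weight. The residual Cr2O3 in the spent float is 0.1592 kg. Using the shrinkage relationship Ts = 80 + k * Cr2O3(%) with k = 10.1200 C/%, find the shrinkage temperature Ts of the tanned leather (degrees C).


Offered = pelt * offer_pct / 100 = 19.5760 * 1.8530 / 100 = 0.3627 kg
Uptake = offered - residual = 0.3627 - 0.1592 = 0.2035 kg
Cr2O3% on pelt = uptake / pelt * 100 = 0.2035 / 19.5760 * 100 = 1.0398 %
Ts = 80 + k * Cr2O3% = 80 + 10.1200 * 1.0398 = 90.5224 C


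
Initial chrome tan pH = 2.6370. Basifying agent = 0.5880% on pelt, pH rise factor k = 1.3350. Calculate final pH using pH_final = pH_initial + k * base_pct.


Formula: pH_final = pH_initial + k * base_pct
Substituting: pH_final = 2.6370 + 1.3350 * 0.5880
Result: 3.4220


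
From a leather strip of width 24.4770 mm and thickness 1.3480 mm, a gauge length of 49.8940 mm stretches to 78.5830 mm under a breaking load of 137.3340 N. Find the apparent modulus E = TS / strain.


TS = F / (w * t) = 137.3340 / (24.4770 * 1.3480) = 4.1623 N/mm^2
strain = (Lf - L0) / L0 = (78.5830 - 49.8940) / 49.8940 = 0.5750
E = TS / strain = 4.1623 / 0.5750 = 7.2387 N/mm^2


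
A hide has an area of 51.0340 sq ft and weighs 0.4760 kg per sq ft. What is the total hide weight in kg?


Formula: Weight = area * weight_per_sqft
Substituting: Weight = 51.0340 * 0.4760
Result: 24.2922 kg


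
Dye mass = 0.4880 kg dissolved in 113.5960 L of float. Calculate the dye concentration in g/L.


Formula: Conc = dye_mass(kg) / volume(L) * 1000
Substituting: Conc = 0.4880 / 113.5960 * 1000
Result: 4.2959 g/L


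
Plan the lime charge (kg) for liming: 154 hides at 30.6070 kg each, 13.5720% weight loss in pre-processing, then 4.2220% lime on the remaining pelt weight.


Total_raw = N * avg_wt = 154 * 30.6070 = 4713.4780 kg
Substrate = Total_raw * (1 - loss/100) = 4713.4780 * (1 - 13.5720/100) = 4073.7648 kg
Lime = Substrate * pct / 100 = 4073.7648 * 4.2220 / 100 = 171.9943 kg


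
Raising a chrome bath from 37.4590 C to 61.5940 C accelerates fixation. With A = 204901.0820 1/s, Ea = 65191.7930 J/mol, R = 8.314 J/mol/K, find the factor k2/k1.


T1 = 37.4590 + 273.15 = 310.6090 K; T2 = 61.5940 + 273.15 = 334.7440 K
k1 = A * exp(-Ea/(R*T1)) = 204901.0820 * exp(-65191.7930/(8.314*310.6090)) = 2.2281e-06 1/s
k2 = A * exp(-Ea/(R*T2)) = 204901.0820 * exp(-65191.7930/(8.314*334.7440)) = 1.3754e-05 1/s
k2/k1 = 1.3754e-05 / 2.2281e-06 = 6.1727


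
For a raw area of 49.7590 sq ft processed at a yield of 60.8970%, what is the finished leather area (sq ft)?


Formula: finished = raw * yield / 100
Substituting: finished = 49.7590 * 60.8970 / 100
Result: 30.3017 sq ft


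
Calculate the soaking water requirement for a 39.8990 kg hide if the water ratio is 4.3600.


Formula: Water = hide_weight * ratio
Substituting: Water = 39.8990 * 4.3600
Result: 173.9596 kg


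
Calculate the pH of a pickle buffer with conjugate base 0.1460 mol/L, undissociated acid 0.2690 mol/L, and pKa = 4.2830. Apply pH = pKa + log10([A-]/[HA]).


ratio = [A-] / [HA] = 0.1460 / 0.2690 = 0.5428
log10(ratio) = -0.2654
pH = pKa + log10(ratio) = 4.2830 - 0.2654 = 4.0176


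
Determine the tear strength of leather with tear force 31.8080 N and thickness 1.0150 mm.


Formula: Tear strength = force / thickness
Substituting: Tear strength = 31.8080 / 1.0150
Result: 31.3379 N/mm


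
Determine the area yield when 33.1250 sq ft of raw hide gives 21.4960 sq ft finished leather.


Formula: Yield = finished / raw * 100
Substituting: Yield = 21.4960 / 33.1250 * 100
Result: 64.8936 %


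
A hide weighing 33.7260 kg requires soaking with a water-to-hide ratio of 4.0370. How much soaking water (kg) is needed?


Formula: Water = hide_weight * ratio
Substituting: Water = 33.7260 * 4.0370
Result: 136.1519 kg


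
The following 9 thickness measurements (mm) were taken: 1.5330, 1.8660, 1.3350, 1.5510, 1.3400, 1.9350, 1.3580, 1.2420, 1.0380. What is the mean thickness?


Formula: Average = sum / n
Substituting: Average = 13.1980 / 9
Result: 1.4664 mm


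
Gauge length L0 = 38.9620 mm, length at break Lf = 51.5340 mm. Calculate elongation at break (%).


Formula: Elongation = (Lf - L0) / L0 * 100
Substituting: Elongation = (51.5340 - 38.9620) / 38.9620 * 100
Result: 32.2673 %


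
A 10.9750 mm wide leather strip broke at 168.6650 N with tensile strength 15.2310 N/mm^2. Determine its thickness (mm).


Formula: t = F / (TS * w)
Substituting: t = 168.6650 / (15.2310 * 10.9750)
Result: 1.0090 mm


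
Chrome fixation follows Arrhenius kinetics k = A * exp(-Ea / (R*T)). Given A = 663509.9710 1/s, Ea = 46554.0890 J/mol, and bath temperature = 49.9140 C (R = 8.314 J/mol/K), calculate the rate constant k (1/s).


T_K = T_C + 273.15 = 49.9140 + 273.15 = 323.0640 K
exponent = -Ea / (R * T_K) = -46554.0890 / (8.314 * 323.0640) = -17.3324
k = A * exp(exponent) = 663509.9710 * exp(-17.3324) = 0.0197003 1/s


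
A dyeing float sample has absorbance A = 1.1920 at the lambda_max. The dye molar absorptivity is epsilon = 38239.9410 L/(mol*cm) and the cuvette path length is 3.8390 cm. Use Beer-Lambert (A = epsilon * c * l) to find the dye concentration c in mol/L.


Formula: c = A / (epsilon * l)
Substituting: c = 1.1920 / (38239.9410 * 3.8390)
Result: 8.1197e-06 mol/L


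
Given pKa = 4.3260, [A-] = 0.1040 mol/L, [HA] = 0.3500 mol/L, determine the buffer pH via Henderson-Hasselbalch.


ratio = [A-] / [HA] = 0.1040 / 0.3500 = 0.2971
log10(ratio) = -0.5270
pH = pKa + log10(ratio) = 4.3260 - 0.5270 = 3.7990


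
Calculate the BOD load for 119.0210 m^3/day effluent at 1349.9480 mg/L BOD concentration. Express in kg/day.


Formula: BOD_load = volume * conc / 1000
Substituting: BOD_load = 119.0210 * 1349.9480 / 1000
Result: 160.6722 kg/day


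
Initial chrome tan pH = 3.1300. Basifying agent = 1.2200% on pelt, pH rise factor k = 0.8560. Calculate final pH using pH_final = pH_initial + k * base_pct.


Formula: pH_final = pH_initial + k * base_pct
Substituting: pH_final = 3.1300 + 0.8560 * 1.2200
Result: 4.1743


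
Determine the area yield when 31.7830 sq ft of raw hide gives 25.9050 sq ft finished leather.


Formula: Yield = finished / raw * 100
Substituting: Yield = 25.9050 / 31.7830 * 100
Result: 81.5058 %
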